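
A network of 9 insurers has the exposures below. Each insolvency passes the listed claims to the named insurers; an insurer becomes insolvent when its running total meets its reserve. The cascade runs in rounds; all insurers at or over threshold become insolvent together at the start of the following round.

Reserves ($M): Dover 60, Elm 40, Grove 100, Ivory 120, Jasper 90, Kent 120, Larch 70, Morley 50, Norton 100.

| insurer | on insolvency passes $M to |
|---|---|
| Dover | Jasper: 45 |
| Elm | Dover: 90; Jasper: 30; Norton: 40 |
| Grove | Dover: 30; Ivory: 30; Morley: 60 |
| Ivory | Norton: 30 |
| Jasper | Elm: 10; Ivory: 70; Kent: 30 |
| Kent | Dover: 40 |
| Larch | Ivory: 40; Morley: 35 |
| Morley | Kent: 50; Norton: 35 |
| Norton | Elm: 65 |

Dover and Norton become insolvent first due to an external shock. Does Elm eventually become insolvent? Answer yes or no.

yes

Round 1 — Dover, Norton become insolvent (initial).
  Elm: +65 → 65 ≥ 40
  Jasper: +45 → 45 < 90
Round 2 — Elm becomes insolvent.
  Jasper: +30 → 75 < 90
No further insolvencies.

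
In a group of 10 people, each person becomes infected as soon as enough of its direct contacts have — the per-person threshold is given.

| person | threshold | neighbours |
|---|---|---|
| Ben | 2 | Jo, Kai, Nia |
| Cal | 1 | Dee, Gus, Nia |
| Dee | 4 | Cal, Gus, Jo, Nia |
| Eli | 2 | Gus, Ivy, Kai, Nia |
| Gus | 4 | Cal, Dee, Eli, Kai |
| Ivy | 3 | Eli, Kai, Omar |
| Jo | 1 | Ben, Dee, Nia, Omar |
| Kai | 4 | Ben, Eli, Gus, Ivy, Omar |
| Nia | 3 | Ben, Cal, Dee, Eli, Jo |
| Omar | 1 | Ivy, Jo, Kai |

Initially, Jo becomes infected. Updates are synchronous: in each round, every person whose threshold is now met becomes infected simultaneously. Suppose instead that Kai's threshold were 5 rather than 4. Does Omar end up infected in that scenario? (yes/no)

With Kai's threshold at 5:
Round 1 — Jo becomes infected (initial).
Round 2 — checking thresholds:
  Ben: 1 of 3 neighbours < 2, below threshold.
  Dee: 1 of 4 neighbours < 4, below threshold.
  Nia: 1 of 5 neighbours < 3, below threshold.
  Omar: 1 of 3 neighbours ≥ 1, becomes infected.
Round 3 — no new infections; cascade stops.

yes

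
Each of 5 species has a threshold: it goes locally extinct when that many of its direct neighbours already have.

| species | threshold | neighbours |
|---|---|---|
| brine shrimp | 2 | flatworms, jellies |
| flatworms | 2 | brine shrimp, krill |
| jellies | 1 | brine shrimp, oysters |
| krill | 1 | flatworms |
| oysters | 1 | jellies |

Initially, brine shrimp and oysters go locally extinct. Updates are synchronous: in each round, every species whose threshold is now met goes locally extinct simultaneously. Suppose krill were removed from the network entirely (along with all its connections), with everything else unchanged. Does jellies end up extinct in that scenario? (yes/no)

yes

With krill removed:
Round 1 — brine shrimp, oysters go locally extinct (initial).
Round 2 — checking thresholds:
  flatworms: 1 of 1 neighbours < 2, holds.
  jellies: 2 of 2 neighbours ≥ 1, goes locally extinct.
Round 3 — no new extinctions; cascade stops.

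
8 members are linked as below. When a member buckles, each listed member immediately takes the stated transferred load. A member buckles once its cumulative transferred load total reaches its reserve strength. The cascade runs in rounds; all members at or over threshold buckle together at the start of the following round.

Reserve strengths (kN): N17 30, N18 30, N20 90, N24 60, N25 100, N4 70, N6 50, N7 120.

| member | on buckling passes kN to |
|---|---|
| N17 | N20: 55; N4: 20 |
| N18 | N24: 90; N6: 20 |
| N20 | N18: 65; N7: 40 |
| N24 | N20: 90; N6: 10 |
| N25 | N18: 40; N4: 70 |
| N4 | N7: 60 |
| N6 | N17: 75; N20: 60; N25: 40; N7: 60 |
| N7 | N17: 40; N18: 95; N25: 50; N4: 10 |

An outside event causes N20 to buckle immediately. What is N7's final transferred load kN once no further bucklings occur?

40

Round 1 — N20 buckles (initial).
  N18: +65 → 65 ≥ 30
  N7: +40 → 40 < 120
Round 2 — N18 buckles.
  N24: +90 → 90 ≥ 60
  N6: +20 → 20 < 50
Round 3 — N24 buckles.
  N6: +10 → 30 < 50
No further bucklings.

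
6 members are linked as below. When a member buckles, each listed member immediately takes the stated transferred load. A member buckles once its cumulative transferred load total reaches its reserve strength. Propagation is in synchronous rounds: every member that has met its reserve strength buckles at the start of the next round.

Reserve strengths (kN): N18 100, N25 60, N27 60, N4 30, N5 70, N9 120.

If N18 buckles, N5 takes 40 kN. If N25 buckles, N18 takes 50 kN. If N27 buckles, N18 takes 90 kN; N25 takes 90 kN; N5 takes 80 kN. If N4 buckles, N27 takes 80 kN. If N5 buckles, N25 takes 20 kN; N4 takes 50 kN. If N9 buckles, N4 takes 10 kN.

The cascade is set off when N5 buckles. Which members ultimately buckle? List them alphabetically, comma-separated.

Round 1 — N5 buckles (initial).
  N25: +20 → 20 < 60
  N4: +50 → 50 ≥ 30
Round 2 — N4 buckles.
  N27: +80 → 80 ≥ 60
Round 3 — N27 buckles.
  N18: +90 → 90 < 100
  N25: +90 → 110 ≥ 60
Round 4 — N25 buckles.
  N18: +50 → 140 ≥ 100
Round 5 — N18 buckles.
No further bucklings.

N18, N25, N27, N4, N5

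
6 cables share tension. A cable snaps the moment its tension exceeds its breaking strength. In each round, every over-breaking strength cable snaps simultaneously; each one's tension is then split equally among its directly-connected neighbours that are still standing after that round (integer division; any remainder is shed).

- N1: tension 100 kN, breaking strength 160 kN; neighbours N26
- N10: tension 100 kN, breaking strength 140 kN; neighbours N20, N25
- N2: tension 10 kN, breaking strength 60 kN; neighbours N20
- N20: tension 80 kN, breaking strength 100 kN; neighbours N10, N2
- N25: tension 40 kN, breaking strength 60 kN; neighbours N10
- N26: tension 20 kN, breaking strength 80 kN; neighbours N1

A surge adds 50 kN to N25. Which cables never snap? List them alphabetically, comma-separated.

N1, N26

Round 1 — N25 at 90 > 60. N25 snaps.
  N25 sheds 90 kN to N10: 90 each.
    N10: 100+90 = 190 > 140
Round 2 — N10 snaps.
  N10 sheds 190 kN to N20: 190 each.
    N20: 80+190 = 270 > 100
Round 3 — N20 snaps.
  N20 sheds 270 kN to N2: 270 each.
    N2: 10+270 = 280 > 60
Round 4 — N2 snaps.
  N2 sheds 280 kN: no online neighbours, lost.
No further breaks.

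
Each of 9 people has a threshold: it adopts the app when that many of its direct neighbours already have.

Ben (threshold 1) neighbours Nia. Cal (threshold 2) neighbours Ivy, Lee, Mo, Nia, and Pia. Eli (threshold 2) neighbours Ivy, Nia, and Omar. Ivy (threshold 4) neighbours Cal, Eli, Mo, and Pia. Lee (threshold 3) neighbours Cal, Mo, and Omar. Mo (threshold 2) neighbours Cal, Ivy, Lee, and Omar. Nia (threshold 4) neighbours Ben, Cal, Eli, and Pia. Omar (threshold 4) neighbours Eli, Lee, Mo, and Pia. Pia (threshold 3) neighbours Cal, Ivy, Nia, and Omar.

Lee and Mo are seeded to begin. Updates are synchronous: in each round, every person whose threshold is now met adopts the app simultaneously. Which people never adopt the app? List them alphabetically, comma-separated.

Round 1 — Lee, Mo adopt the app (initial).
Round 2 — checking thresholds:
  Cal: 2 of 5 neighbours ≥ 2, adopts the app.
  Ivy: 1 of 4 neighbours < 4, below threshold.
  Omar: 2 of 4 neighbours < 4, below threshold.
Round 3 — no new adoptions; cascade stops.

Ben, Eli, Ivy, Nia, Omar, Pia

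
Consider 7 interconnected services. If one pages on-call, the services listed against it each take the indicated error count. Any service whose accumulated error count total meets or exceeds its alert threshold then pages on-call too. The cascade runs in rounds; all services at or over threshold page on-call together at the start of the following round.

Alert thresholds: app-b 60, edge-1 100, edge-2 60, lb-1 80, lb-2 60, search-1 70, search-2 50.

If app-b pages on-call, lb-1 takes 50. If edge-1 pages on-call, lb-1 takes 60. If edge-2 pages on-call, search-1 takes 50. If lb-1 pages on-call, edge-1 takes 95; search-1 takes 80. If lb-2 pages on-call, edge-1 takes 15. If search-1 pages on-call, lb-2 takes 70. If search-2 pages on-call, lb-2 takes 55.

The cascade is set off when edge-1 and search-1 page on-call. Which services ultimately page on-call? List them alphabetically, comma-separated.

Round 1 — edge-1, search-1 page on-call (initial).
  lb-1: +60 → 60 < 80
  lb-2: +70 → 70 ≥ 60
Round 2 — lb-2 pages on-call.
No further pages.

edge-1, lb-2, search-1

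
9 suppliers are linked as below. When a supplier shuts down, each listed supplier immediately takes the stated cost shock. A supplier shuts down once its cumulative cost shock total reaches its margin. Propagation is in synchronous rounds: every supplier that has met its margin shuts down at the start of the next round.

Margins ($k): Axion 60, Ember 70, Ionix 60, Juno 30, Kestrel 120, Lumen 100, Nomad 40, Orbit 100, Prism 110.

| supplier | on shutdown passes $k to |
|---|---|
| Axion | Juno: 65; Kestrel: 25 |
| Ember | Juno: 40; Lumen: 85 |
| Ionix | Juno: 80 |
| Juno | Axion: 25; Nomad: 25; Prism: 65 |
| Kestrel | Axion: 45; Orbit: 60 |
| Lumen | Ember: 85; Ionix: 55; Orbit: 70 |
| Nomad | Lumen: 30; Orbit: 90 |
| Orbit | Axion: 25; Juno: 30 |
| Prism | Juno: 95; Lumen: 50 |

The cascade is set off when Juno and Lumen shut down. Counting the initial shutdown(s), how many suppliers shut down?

3

Round 1 — Juno, Lumen shut down (initial).
  Axion: +25 → 25 < 60
  Ember: +85 → 85 ≥ 70
  Ionix: +55 → 55 < 60
  Nomad: +25 → 25 < 40
  Orbit: +70 → 70 < 100
  Prism: +65 → 65 < 110
Round 2 — Ember shuts down.
No further shutdowns.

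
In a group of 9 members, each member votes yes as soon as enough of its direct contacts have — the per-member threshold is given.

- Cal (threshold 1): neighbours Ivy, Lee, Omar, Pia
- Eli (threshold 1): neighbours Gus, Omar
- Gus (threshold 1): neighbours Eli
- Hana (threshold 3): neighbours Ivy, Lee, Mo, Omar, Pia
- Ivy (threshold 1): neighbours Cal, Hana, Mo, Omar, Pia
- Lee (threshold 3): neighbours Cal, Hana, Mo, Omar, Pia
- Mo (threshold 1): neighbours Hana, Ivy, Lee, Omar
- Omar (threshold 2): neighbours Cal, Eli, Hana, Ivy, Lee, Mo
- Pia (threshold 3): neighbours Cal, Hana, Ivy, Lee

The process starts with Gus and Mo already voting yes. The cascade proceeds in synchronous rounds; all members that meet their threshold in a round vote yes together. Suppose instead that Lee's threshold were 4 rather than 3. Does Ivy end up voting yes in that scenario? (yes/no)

With Lee's threshold at 4:
Round 1 — Gus, Mo vote yes (initial).
Round 2 — checking thresholds:
  Eli: 1 of 2 neighbours ≥ 1, votes yes.
  Hana: 1 of 5 neighbours < 3, holds.
  Ivy: 1 of 5 neighbours ≥ 1, votes yes.
  Lee: 1 of 5 neighbours < 4, holds.
  Omar: 1 of 6 neighbours < 2, holds.
Round 3 — checking thresholds:
  Cal: 1 of 4 neighbours ≥ 1, votes yes.
  Hana: 2 of 5 neighbours < 3, holds.
  Lee: 1 of 5 neighbours < 4, holds.
  Omar: 3 of 6 neighbours ≥ 2, votes yes.
  Pia: 1 of 4 neighbours < 3, holds.
Round 4 — checking thresholds:
  Hana: 3 of 5 neighbours ≥ 3, votes yes.
  Lee: 3 of 5 neighbours < 4, holds.
  Pia: 2 of 4 neighbours < 3, holds.
Round 5 — checking thresholds:
  Lee: 4 of 5 neighbours ≥ 4, votes yes.
  Pia: 3 of 4 neighbours ≥ 3, votes yes.
Round 6 — no new yes votes; cascade stops.

yes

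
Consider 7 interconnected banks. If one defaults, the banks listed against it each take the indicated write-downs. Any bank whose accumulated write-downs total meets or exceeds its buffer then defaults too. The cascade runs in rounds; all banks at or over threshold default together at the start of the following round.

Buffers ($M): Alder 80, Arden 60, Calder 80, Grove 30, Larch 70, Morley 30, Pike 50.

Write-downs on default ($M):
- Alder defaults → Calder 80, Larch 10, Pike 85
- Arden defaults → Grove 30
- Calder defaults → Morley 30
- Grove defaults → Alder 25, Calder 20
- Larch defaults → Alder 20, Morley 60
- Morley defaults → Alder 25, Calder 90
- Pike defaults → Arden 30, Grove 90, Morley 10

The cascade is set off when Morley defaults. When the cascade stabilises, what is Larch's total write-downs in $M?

Round 1 — Morley defaults (initial).
  Alder: +25 → 25 < 80
  Calder: +90 → 90 ≥ 80
Round 2 — Calder defaults.
No further defaults.

0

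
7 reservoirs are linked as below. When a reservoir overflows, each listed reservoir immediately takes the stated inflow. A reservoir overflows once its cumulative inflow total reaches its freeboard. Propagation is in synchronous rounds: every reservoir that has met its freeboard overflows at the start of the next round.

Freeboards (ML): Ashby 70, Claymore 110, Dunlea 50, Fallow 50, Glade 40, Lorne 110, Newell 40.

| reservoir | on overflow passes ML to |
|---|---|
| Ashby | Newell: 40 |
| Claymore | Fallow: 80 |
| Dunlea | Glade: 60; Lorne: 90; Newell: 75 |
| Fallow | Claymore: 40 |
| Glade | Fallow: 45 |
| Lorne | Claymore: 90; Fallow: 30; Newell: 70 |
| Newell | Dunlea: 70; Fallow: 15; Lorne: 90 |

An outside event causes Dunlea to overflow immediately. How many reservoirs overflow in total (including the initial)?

6

Round 1 — Dunlea overflows (initial).
  Glade: +60 → 60 ≥ 40
  Lorne: +90 → 90 < 110
  Newell: +75 → 75 ≥ 40
Round 2 — Glade, Newell overflow.
  Fallow: +45+15 → 60 ≥ 50
  Lorne: +90 → 180 ≥ 110
Round 3 — Fallow, Lorne overflow.
  Claymore: +40+90 → 130 ≥ 110
Round 4 — Claymore overflows.
No further overflows.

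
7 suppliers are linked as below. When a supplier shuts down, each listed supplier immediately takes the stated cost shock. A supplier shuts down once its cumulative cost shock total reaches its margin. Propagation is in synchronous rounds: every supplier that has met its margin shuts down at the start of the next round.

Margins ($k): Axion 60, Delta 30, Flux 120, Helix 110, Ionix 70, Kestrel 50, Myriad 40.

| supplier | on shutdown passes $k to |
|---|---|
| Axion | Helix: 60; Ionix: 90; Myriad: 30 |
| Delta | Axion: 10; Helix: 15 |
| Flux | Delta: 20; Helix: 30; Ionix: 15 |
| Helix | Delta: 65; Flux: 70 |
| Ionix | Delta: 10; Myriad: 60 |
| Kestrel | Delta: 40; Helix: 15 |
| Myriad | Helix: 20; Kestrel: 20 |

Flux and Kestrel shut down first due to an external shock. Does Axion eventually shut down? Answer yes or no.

Round 1 — Flux, Kestrel shut down (initial).
  Delta: +20+40 → 60 ≥ 30
  Helix: +30+15 → 45 < 110
  Ionix: +15 → 15 < 70
Round 2 — Delta shuts down.
  Axion: +10 → 10 < 60
  Helix: +15 → 60 < 110
No further shutdowns.

no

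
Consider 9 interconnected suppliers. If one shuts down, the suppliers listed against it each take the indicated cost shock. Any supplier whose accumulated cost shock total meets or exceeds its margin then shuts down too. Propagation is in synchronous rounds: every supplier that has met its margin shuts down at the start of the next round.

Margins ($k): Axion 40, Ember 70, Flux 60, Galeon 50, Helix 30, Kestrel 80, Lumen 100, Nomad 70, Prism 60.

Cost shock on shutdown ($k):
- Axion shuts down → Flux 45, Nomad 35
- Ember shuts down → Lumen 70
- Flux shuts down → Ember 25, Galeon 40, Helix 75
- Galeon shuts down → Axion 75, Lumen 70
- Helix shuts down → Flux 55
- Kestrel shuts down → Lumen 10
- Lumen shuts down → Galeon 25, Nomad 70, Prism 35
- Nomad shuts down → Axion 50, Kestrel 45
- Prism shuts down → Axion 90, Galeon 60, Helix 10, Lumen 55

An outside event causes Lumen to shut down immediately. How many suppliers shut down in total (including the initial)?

Round 1 — Lumen shuts down (initial).
  Galeon: +25 → 25 < 50
  Nomad: +70 → 70 ≥ 70
  Prism: +35 → 35 < 60
Round 2 — Nomad shuts down.
  Axion: +50 → 50 ≥ 40
  Kestrel: +45 → 45 < 80
Round 3 — Axion shuts down.
  Flux: +45 → 45 < 60
No further shutdowns.

3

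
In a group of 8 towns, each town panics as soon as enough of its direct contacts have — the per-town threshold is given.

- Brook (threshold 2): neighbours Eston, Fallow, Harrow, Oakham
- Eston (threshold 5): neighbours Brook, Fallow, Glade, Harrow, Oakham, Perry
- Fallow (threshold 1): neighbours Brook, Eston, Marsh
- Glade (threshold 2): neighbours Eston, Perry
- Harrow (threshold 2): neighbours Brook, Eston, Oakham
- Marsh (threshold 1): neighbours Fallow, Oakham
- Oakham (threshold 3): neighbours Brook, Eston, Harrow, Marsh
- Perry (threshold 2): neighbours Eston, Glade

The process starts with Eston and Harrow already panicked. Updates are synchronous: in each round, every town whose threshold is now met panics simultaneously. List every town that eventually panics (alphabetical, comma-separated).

Brook, Eston, Fallow, Harrow, Marsh, Oakham

Round 1 — Eston, Harrow panic (initial).
Round 2 — checking thresholds:
  Brook: 2 of 4 neighbours ≥ 2, panics.
  Fallow: 1 of 3 neighbours ≥ 1, panics.
  Glade: 1 of 2 neighbours < 2, holds.
  Oakham: 2 of 4 neighbours < 3, holds.
  Perry: 1 of 2 neighbours < 2, holds.
Round 3 — checking thresholds:
  Glade: 1 of 2 neighbours < 2, holds.
  Marsh: 1 of 2 neighbours ≥ 1, panics.
  Oakham: 3 of 4 neighbours ≥ 3, panics.
  Perry: 1 of 2 neighbours < 2, holds.
Round 4 — no new panics; cascade stops.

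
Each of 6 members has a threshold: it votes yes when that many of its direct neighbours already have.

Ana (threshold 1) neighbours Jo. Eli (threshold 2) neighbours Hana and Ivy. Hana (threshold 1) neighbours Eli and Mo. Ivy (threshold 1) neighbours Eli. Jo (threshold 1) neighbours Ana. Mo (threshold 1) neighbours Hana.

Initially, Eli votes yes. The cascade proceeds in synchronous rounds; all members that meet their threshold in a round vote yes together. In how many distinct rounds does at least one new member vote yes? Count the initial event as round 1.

3

Round 1 — Eli votes yes (initial).
Round 2 — checking thresholds:
  Hana: 1 of 2 neighbours ≥ 1, votes yes.
  Ivy: 1 of 1 neighbours ≥ 1, votes yes.
Round 3 — checking thresholds:
  Mo: 1 of 1 neighbours ≥ 1, votes yes.
Round 4 — no new yes votes; cascade stops.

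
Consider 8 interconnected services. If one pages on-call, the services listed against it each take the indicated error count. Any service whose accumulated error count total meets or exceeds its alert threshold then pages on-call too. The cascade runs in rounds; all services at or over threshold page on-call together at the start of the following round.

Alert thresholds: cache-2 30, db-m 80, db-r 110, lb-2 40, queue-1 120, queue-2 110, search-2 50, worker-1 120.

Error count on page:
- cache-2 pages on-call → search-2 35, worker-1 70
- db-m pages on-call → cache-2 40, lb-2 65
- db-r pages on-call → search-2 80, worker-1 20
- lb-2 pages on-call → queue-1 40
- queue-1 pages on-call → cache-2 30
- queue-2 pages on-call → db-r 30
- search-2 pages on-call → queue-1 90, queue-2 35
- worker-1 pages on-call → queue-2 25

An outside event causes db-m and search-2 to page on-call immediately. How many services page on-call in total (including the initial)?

Round 1 — db-m, search-2 page on-call (initial).
  cache-2: +40 → 40 ≥ 30
  lb-2: +65 → 65 ≥ 40
  queue-1: +90 → 90 < 120
  queue-2: +35 → 35 < 110
Round 2 — cache-2, lb-2 page on-call.
  queue-1: +40 → 130 ≥ 120
  worker-1: +70 → 70 < 120
Round 3 — queue-1 pages on-call.
No further pages.

5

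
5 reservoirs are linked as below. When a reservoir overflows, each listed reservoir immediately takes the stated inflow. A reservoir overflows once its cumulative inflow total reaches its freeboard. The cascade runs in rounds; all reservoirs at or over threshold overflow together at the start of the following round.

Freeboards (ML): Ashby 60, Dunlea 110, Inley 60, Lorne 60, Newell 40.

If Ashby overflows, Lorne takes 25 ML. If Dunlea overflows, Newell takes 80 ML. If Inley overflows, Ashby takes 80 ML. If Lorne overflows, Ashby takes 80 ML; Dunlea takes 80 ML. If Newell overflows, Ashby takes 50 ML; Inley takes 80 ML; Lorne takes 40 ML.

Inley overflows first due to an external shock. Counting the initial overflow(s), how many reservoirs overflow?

Round 1 — Inley overflows (initial).
  Ashby: +80 → 80 ≥ 60
Round 2 — Ashby overflows.
  Lorne: +25 → 25 < 60
No further overflows.

2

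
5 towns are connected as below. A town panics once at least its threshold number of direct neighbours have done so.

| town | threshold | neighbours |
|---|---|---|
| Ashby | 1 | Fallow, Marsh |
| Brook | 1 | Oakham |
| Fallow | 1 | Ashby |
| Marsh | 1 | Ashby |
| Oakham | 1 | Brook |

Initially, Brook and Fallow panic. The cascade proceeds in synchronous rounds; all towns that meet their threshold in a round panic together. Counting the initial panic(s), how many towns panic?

Round 1 — Brook, Fallow panic (initial).
Round 2 — checking thresholds:
  Ashby: 1 of 2 neighbours ≥ 1, panics.
  Oakham: 1 of 1 neighbours ≥ 1, panics.
Round 3 — checking thresholds:
  Marsh: 1 of 1 neighbours ≥ 1, panics.
Round 4 — no new panics; cascade stops.

5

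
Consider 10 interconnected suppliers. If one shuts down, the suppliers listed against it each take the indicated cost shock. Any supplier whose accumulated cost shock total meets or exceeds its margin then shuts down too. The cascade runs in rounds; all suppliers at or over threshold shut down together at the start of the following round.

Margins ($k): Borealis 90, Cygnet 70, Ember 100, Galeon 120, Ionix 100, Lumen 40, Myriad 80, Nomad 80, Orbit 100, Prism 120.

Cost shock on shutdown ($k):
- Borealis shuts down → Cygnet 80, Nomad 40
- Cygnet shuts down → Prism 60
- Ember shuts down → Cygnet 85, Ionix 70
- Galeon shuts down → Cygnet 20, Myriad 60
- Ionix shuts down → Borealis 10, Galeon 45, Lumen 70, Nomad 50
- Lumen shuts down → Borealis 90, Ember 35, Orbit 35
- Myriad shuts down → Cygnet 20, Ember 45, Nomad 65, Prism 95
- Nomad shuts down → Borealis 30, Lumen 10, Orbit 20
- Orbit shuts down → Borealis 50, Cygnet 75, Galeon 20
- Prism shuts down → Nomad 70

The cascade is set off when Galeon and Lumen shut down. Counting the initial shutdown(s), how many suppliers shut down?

Round 1 — Galeon, Lumen shut down (initial).
  Borealis: +90 → 90 ≥ 90
  Cygnet: +20 → 20 < 70
  Ember: +35 → 35 < 100
  Myriad: +60 → 60 < 80
  Orbit: +35 → 35 < 100
Round 2 — Borealis shuts down.
  Cygnet: +80 → 100 ≥ 70
  Nomad: +40 → 40 < 80
Round 3 — Cygnet shuts down.
  Prism: +60 → 60 < 120
No further shutdowns.

4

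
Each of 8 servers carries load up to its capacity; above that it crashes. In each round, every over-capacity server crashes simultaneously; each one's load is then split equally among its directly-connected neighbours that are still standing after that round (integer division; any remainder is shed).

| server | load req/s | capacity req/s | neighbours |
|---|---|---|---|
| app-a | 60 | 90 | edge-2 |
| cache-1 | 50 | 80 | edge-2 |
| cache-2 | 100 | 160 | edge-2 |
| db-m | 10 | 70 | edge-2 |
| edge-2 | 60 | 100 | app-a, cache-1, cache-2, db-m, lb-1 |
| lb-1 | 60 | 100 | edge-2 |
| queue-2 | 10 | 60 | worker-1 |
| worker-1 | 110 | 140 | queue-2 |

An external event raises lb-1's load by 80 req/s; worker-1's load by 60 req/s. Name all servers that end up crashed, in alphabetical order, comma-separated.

Round 1 — lb-1 at 140 > 100; worker-1 at 170 > 140. lb-1, worker-1 crash.
  lb-1 sheds 140 req/s to edge-2: 140 each.
    edge-2: 60+140 = 200 > 100
  worker-1 sheds 170 req/s to queue-2: 170 each.
    queue-2: 10+170 = 180 > 60
Round 2 — edge-2, queue-2 crash.
  edge-2 sheds 200 req/s to app-a, cache-1, cache-2, db-m: 50 each.
    app-a: 60+50 = 110 > 90
    cache-1: 50+50 = 100 > 80
    cache-2: 100+50 = 150 ≤ 160
    db-m: 10+50 = 60 ≤ 70
  queue-2 sheds 180 req/s: no online neighbours, lost.
Round 3 — app-a, cache-1 crash.
  app-a sheds 110 req/s: no online neighbours, lost.
  cache-1 sheds 100 req/s: no online neighbours, lost.
No further crashes.

app-a, cache-1, edge-2, lb-1, queue-2, worker-1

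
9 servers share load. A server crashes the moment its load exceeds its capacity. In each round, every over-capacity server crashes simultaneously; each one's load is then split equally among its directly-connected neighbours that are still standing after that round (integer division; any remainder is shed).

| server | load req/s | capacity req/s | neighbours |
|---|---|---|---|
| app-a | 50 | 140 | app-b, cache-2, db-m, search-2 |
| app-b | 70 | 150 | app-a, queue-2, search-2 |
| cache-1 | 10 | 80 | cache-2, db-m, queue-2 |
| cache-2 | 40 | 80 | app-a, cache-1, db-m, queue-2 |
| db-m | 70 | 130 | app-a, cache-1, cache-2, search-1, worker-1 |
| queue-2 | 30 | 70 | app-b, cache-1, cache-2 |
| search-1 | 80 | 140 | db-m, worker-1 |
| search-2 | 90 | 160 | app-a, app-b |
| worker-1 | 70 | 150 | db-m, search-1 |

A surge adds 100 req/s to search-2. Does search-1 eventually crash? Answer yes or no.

Round 1 — search-2 at 190 > 160. search-2 crashes.
  search-2 sheds 190 req/s to app-a, app-b: 95 each.
    app-a: 50+95 = 145 > 140
    app-b: 70+95 = 165 > 150
Round 2 — app-a, app-b crash.
  app-a sheds 145 req/s to cache-2, db-m: 72 each (1 lost).
    cache-2: 40+72 = 112 > 80
    db-m: 70+72 = 142 > 130
  app-b sheds 165 req/s to queue-2: 165 each.
    queue-2: 30+165 = 195 > 70
Round 3 — cache-2, db-m, queue-2 crash.
  cache-2 sheds 112 req/s to cache-1: 112 each.
    cache-1: 10+112 = 122 > 80
  db-m sheds 142 req/s to cache-1, search-1, worker-1: 47 each (1 lost).
    cache-1: 122+47 = 169 > 80
    search-1: 80+47 = 127 ≤ 140
    worker-1: 70+47 = 117 ≤ 150
  queue-2 sheds 195 req/s to cache-1: 195 each.
    cache-1: 169+195 = 364 > 80
Round 4 — cache-1 crashes.
  cache-1 sheds 364 req/s: no online neighbours, lost.
No further crashes.

no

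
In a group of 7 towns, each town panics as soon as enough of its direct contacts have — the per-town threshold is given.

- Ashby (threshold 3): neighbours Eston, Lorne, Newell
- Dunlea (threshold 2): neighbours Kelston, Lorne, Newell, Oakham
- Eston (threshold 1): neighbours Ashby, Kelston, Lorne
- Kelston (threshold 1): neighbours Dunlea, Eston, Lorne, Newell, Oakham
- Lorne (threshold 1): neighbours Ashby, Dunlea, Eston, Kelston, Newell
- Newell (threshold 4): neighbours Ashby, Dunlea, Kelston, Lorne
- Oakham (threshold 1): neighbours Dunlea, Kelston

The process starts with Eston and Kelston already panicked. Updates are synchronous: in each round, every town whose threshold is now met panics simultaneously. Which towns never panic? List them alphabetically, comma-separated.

Round 1 — Eston, Kelston panic (initial).
Round 2 — checking thresholds:
  Ashby: 1 of 3 neighbours < 3, below threshold.
  Dunlea: 1 of 4 neighbours < 2, below threshold.
  Lorne: 2 of 5 neighbours ≥ 1, panics.
  Newell: 1 of 4 neighbours < 4, below threshold.
  Oakham: 1 of 2 neighbours ≥ 1, panics.
Round 3 — checking thresholds:
  Ashby: 2 of 3 neighbours < 3, below threshold.
  Dunlea: 3 of 4 neighbours ≥ 2, panics.
  Newell: 2 of 4 neighbours < 4, below threshold.
Round 4 — no new panics; cascade stops.

Ashby, Newell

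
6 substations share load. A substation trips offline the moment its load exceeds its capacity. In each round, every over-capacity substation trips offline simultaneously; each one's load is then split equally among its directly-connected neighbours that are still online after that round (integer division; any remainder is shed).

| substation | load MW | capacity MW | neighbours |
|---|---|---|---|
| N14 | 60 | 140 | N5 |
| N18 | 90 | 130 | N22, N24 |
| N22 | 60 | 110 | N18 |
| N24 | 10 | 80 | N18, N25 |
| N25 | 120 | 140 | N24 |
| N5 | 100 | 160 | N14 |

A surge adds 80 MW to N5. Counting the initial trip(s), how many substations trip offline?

Round 1 — N5 at 180 > 160. N5 trips offline.
  N5 sheds 180 MW to N14: 180 each.
    N14: 60+180 = 240 > 140
Round 2 — N14 trips offline.
  N14 sheds 240 MW: no online neighbours, lost.
No further trips.

2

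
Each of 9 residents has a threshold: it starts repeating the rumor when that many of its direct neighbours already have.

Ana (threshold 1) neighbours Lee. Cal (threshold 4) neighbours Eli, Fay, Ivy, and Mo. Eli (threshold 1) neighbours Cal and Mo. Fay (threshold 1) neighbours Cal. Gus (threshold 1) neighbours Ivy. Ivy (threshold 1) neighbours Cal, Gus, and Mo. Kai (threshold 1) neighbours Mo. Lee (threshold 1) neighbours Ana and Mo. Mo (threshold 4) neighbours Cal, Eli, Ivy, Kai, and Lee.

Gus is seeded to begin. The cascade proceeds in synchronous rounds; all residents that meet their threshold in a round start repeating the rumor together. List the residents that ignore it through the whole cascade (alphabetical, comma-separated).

Round 1 — Gus starts repeating the rumor (initial).
Round 2 — checking thresholds:
  Ivy: 1 of 3 neighbours ≥ 1, starts repeating the rumor.
Round 3 — no new spreads; cascade stops.

Ana, Cal, Eli, Fay, Kai, Lee, Mo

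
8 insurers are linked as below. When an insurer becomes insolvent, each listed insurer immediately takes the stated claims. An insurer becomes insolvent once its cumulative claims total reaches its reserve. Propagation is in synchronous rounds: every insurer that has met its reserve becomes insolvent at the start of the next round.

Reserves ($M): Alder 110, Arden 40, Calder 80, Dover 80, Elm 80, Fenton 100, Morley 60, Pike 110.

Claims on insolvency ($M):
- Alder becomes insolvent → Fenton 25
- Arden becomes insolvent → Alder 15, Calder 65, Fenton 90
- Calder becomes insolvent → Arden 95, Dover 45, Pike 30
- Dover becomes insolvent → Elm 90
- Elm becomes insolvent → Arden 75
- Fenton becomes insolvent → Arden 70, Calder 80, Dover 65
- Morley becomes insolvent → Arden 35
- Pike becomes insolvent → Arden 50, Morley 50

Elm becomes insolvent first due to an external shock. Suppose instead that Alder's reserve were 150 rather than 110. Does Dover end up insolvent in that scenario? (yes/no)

no

With Alder's reserve at 150:
Round 1 — Elm becomes insolvent (initial).
  Arden: +75 → 75 ≥ 40
Round 2 — Arden becomes insolvent.
  Alder: +15 → 15 < 150
  Calder: +65 → 65 < 80
  Fenton: +90 → 90 < 100
No further insolvencies.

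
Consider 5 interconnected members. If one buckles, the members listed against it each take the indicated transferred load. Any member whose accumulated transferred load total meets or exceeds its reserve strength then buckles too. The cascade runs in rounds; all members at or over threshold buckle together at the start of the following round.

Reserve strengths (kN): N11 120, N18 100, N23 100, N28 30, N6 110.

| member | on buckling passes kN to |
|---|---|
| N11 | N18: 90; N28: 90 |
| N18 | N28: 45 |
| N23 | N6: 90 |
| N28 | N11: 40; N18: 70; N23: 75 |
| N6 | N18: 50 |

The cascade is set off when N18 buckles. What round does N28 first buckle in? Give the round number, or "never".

Round 1 — N18 buckles (initial).
  N28: +45 → 45 ≥ 30
Round 2 — N28 buckles.
  N11: +40 → 40 < 120
  N23: +75 → 75 < 100
No further bucklings.

2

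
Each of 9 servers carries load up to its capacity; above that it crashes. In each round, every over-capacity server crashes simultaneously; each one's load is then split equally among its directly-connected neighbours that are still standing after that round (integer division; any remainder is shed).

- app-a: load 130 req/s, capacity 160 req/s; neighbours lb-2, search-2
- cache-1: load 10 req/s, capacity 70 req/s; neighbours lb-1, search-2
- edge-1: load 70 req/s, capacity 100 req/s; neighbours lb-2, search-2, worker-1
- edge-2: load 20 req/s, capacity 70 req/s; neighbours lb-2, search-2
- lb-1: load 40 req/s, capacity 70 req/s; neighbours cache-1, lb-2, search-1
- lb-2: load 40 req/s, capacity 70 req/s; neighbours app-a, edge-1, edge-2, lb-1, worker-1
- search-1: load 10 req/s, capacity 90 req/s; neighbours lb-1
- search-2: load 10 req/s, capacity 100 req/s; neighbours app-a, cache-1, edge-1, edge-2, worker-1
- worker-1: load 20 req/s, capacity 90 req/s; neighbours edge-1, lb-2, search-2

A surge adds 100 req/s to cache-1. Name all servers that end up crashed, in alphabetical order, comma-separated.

Round 1 — cache-1 at 110 > 70. cache-1 crashes.
  cache-1 sheds 110 req/s to lb-1, search-2: 55 each.
    lb-1: 40+55 = 95 > 70
    search-2: 10+55 = 65 ≤ 100
Round 2 — lb-1 crashes.
  lb-1 sheds 95 req/s to lb-2, search-1: 47 each (1 lost).
    lb-2: 40+47 = 87 > 70
    search-1: 10+47 = 57 ≤ 90
Round 3 — lb-2 crashes.
  lb-2 sheds 87 req/s to app-a, edge-1, edge-2, worker-1: 21 each (3 lost).
    app-a: 130+21 = 151 ≤ 160
    edge-1: 70+21 = 91 ≤ 100
    edge-2: 20+21 = 41 ≤ 70
    worker-1: 20+21 = 41 ≤ 90
No further crashes.

cache-1, lb-1, lb-2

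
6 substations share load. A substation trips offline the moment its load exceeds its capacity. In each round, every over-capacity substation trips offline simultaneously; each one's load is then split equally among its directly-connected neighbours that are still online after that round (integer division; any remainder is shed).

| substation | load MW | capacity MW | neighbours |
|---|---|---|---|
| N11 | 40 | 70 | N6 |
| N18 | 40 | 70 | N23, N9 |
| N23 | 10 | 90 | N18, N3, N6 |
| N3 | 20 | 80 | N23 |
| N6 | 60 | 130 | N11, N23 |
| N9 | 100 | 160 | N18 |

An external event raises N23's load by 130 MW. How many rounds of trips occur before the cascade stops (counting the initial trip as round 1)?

3

Round 1 — N23 at 140 > 90. N23 trips offline.
  N23 sheds 140 MW to N18, N3, N6: 46 each (2 lost).
    N18: 40+46 = 86 > 70
    N3: 20+46 = 66 ≤ 80
    N6: 60+46 = 106 ≤ 130
Round 2 — N18 trips offline.
  N18 sheds 86 MW to N9: 86 each.
    N9: 100+86 = 186 > 160
Round 3 — N9 trips offline.
  N9 sheds 186 MW: no online neighbours, lost.
No further trips.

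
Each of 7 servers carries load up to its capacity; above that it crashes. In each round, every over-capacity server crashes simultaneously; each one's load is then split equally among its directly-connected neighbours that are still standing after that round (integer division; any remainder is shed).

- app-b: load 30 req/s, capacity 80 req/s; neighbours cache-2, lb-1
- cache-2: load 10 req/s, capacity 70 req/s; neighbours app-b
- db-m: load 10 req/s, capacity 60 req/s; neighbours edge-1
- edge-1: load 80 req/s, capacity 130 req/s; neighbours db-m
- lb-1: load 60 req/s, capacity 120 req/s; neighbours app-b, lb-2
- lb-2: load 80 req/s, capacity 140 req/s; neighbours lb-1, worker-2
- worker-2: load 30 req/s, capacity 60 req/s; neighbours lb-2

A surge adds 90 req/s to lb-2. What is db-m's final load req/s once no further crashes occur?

Round 1 — lb-2 at 170 > 140. lb-2 crashes.
  lb-2 sheds 170 req/s to lb-1, worker-2: 85 each.
    lb-1: 60+85 = 145 > 120
    worker-2: 30+85 = 115 > 60
Round 2 — lb-1, worker-2 crash.
  lb-1 sheds 145 req/s to app-b: 145 each.
    app-b: 30+145 = 175 > 80
  worker-2 sheds 115 req/s: no online neighbours, lost.
Round 3 — app-b crashes.
  app-b sheds 175 req/s to cache-2: 175 each.
    cache-2: 10+175 = 185 > 70
Round 4 — cache-2 crashes.
  cache-2 sheds 185 req/s: no online neighbours, lost.
No further crashes.

10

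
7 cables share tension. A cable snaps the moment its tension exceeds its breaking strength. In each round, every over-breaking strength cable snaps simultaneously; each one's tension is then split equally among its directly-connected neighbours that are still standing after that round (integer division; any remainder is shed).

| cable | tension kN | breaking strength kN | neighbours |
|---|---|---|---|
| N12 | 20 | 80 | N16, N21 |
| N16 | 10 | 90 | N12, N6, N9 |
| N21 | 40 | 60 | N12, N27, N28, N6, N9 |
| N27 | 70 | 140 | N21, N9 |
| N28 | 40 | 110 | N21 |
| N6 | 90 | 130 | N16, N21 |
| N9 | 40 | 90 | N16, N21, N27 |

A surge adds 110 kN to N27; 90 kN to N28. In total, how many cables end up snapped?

Round 1 — N27 at 180 > 140; N28 at 130 > 110. N27, N28 snap.
  N27 sheds 180 kN to N21, N9: 90 each.
    N21: 40+90 = 130 > 60
    N9: 40+90 = 130 > 90
  N28 sheds 130 kN to N21: 130 each.
    N21: 130+130 = 260 > 60
Round 2 — N21, N9 snap.
  N21 sheds 260 kN to N12, N6: 130 each.
    N12: 20+130 = 150 > 80
    N6: 90+130 = 220 > 130
  N9 sheds 130 kN to N16: 130 each.
    N16: 10+130 = 140 > 90
Round 3 — N12, N16, N6 snap.
  N12 sheds 150 kN: no online neighbours, lost.
  N16 sheds 140 kN: no online neighbours, lost.
  N6 sheds 220 kN: no online neighbours, lost.
No further breaks.

7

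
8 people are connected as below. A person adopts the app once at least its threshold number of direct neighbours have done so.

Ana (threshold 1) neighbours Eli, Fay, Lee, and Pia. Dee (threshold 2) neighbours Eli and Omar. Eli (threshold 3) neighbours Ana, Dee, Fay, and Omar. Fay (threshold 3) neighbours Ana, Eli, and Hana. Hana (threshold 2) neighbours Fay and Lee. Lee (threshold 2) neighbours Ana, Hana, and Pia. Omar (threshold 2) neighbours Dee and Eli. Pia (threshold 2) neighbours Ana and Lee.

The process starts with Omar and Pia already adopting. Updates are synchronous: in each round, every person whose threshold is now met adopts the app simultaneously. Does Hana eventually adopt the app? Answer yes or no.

Round 1 — Omar, Pia adopt the app (initial).
Round 2 — checking thresholds:
  Ana: 1 of 4 neighbours ≥ 1, adopts the app.
  Dee: 1 of 2 neighbours < 2, holds.
  Eli: 1 of 4 neighbours < 3, holds.
  Lee: 1 of 3 neighbours < 2, holds.
Round 3 — checking thresholds:
  Dee: 1 of 2 neighbours < 2, holds.
  Eli: 2 of 4 neighbours < 3, holds.
  Fay: 1 of 3 neighbours < 3, holds.
  Lee: 2 of 3 neighbours ≥ 2, adopts the app.
Round 4 — no new adoptions; cascade stops.

no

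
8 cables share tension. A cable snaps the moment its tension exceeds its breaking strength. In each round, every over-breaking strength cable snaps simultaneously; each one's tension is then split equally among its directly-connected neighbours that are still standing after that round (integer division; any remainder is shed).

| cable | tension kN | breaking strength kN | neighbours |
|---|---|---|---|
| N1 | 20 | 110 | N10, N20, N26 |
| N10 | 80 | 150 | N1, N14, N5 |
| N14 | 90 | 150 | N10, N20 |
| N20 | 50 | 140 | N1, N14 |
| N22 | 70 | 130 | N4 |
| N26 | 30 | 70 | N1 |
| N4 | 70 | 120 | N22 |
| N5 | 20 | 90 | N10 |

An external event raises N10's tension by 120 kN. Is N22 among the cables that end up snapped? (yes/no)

Round 1 — N10 at 200 > 150. N10 snaps.
  N10 sheds 200 kN to N1, N14, N5: 66 each (2 lost).
    N1: 20+66 = 86 ≤ 110
    N14: 90+66 = 156 > 150
    N5: 20+66 = 86 ≤ 90
Round 2 — N14 snaps.
  N14 sheds 156 kN to N20: 156 each.
    N20: 50+156 = 206 > 140
Round 3 — N20 snaps.
  N20 sheds 206 kN to N1: 206 each.
    N1: 86+206 = 292 > 110
Round 4 — N1 snaps.
  N1 sheds 292 kN to N26: 292 each.
    N26: 30+292 = 322 > 70
Round 5 — N26 snaps.
  N26 sheds 322 kN: no online neighbours, lost.
No further breaks.

no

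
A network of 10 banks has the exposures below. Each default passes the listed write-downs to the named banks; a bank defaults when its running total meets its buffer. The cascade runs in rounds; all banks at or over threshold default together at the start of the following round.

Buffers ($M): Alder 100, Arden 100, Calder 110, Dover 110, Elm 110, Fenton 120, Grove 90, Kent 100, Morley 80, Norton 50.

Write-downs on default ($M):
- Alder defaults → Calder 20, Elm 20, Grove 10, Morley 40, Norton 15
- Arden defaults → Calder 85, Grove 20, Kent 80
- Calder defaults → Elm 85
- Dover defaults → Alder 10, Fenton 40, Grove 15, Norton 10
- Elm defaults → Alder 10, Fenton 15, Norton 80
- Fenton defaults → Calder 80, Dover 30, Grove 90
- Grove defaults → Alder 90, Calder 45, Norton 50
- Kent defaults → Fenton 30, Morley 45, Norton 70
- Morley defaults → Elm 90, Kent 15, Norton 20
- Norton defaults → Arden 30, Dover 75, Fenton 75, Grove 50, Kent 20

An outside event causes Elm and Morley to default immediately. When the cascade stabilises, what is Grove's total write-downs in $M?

50

Round 1 — Elm, Morley default (initial).
  Alder: +10 → 10 < 100
  Fenton: +15 → 15 < 120
  Kent: +15 → 15 < 100
  Norton: +80+20 → 100 ≥ 50
Round 2 — Norton defaults.
  Arden: +30 → 30 < 100
  Dover: +75 → 75 < 110
  Fenton: +75 → 90 < 120
  Grove: +50 → 50 < 90
  Kent: +20 → 35 < 100
No further defaults.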